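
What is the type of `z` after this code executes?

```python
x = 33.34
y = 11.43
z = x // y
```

float // float = float

float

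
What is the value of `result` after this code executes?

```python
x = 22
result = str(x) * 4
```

x = 22; result = '22222222'

'22222222'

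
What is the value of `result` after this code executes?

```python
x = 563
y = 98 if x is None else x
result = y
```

x = 563; y = 563; result = 563

563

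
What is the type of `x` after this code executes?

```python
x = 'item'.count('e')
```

str.count() returns int

int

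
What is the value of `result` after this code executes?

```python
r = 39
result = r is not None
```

r = 39; result = True

True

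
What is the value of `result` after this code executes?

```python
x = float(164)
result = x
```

x = 164.0; result = 164.0

164.0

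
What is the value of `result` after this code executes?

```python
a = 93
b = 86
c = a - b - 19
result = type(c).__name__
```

a is int; b is int; c is int; result = 'int'

'int'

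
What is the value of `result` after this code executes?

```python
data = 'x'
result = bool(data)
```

data = 'x'; result = True

True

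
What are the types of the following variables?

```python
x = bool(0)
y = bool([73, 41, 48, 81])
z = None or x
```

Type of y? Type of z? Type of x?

bool() returns bool; None or bool returns the bool; bool() returns bool

bool, bool, bool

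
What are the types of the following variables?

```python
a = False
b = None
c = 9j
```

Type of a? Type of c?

a is assigned the constant False, which has type bool; c is assigned 9j, an imaginary literal (j suffix), which has type complex

bool, complex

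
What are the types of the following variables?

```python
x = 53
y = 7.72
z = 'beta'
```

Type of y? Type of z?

y is assigned a number with a decimal point, so it is a float; z is assigned a quoted string literal, so it is a str

float, str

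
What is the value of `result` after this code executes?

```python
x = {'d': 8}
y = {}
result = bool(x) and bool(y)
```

x = {'d': 8}; y = {}; result = False

False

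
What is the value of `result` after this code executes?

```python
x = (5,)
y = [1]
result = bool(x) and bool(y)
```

x = (5,); y = [1]; result = True

True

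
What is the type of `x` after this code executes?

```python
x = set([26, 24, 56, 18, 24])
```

set() constructor returns set

set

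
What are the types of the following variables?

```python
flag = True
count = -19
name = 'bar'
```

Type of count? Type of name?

count is assigned a bare integer (no decimal point), so it is an int; name is assigned a quoted string literal, so it is a str

int, str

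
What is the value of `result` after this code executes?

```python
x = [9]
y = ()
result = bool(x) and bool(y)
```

x = [9]; y = (); result = False

False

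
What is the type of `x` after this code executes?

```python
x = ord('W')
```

ord() returns int (code point)

int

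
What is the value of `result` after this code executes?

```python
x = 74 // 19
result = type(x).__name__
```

x is int; result = 'int'

'int'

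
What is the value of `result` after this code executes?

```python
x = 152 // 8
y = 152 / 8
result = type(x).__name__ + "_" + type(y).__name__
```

x is int; y is float; result = 'int_float'

'int_float'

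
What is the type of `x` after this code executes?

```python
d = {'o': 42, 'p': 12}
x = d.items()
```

dict.items() returns dict_items view

dict_items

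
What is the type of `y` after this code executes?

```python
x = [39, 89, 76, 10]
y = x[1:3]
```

Slicing a list returns a list

list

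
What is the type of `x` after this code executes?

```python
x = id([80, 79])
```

id() returns int

int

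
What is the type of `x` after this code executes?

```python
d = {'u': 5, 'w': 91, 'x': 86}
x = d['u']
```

Accessing dict[str, int] with str key returns int

int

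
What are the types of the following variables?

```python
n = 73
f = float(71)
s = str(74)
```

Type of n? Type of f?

n is assigned a bare integer (no decimal point), so it is an int; f is assigned the result of calling float(), which returns a float

int, float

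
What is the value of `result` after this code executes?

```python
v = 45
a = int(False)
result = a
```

v = 45; a = 0; result = 0

0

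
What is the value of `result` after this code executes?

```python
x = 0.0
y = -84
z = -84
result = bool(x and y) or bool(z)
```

x = 0.0; y = -84; z = -84; result = True

True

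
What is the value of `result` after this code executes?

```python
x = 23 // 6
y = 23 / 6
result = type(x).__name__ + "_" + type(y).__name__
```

x is int; y is float; result = 'int_float'

'int_float'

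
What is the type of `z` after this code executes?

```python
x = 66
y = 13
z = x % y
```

int % int = int

int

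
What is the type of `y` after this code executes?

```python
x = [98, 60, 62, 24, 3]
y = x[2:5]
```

Slicing a list returns a list

list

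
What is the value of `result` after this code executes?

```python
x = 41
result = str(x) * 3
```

x = 41; result = '414141'

'414141'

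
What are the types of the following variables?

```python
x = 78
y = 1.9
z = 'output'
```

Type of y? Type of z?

y is assigned a number with a decimal point, so it is a float; z is assigned a quoted string literal, so it is a str

float, str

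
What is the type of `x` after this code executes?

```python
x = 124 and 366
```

'and' with truthy values returns last operand (int)

int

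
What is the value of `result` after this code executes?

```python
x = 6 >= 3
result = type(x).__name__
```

x is bool; result = 'bool'

'bool'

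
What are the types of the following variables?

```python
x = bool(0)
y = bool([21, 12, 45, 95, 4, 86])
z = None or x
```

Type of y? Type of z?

bool() returns bool; None or bool returns the bool

bool, bool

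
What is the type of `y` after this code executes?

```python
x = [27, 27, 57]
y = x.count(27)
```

list.count() returns int

int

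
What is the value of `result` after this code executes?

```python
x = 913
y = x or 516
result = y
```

x = 913; y = 913; result = 913

913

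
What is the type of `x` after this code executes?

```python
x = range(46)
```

range() returns a range object

range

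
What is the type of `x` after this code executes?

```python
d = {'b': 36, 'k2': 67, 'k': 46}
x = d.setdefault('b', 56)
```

dict.setdefault() returns the (existing or default) value

int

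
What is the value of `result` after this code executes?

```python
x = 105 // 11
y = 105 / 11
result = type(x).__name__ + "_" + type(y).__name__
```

x is int; y is float; result = 'int_float'

'int_float'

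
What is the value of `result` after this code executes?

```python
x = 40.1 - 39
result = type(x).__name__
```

x is float; result = 'float'

'float'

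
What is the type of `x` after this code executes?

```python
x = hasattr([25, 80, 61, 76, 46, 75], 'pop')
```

hasattr() returns bool

bool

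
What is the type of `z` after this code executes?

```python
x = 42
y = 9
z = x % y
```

int % int = int

int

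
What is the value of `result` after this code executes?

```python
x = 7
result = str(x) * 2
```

x = 7; result = '77'

'77'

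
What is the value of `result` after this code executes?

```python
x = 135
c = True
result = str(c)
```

x = 135; c = True; result = 'True'

'True'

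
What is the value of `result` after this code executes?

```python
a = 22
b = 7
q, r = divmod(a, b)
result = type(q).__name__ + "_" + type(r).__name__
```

a is int; b is int; q is int; r is int; result = 'int_int'

'int_int'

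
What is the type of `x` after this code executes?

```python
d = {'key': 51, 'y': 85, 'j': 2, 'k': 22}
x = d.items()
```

dict.items() returns dict_items view

dict_items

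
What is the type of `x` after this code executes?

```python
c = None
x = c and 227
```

'and' returns first falsy value (None)

NoneType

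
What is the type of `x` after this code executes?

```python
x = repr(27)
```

repr() returns str

str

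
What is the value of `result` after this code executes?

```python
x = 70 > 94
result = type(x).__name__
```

x is bool; result = 'bool'

'bool'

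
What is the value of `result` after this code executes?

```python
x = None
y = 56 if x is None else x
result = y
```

x = None; y = 56; result = 56

56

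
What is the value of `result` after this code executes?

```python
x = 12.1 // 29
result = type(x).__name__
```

x is float; result = 'float'

'float'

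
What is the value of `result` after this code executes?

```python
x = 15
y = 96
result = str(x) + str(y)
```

x = 15; y = 96; result = '1596'

'1596'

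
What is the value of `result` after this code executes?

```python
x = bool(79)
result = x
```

x = True; result = True

True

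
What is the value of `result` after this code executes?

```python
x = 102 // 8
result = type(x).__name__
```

x is int; result = 'int'

'int'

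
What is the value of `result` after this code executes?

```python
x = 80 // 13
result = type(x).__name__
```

x is int; result = 'int'

'int'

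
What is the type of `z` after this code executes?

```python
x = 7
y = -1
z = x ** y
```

int ** negative = float

float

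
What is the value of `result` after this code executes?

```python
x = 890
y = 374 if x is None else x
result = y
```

x = 890; y = 890; result = 890

890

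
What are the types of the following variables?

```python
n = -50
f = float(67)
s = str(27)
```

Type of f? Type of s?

f is assigned the result of calling float(), which returns a float; s is assigned the result of calling str(), which returns a str

float, str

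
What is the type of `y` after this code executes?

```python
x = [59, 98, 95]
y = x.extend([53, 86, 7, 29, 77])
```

list.extend() returns None

NoneType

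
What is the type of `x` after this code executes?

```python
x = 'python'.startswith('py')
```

str.startswith() returns bool

bool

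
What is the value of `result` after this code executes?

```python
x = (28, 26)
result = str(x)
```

x = (28, 26); result = '(28, 26)'

'(28, 26)'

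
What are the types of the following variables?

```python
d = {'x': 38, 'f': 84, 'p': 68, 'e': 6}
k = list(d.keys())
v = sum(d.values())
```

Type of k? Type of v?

list() converts to list; sum of ints is int

list, int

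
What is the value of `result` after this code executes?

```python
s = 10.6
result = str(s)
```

s = 10.6; result = '10.6'

'10.6'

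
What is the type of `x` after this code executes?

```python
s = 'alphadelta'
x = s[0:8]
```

Slicing a str returns str

str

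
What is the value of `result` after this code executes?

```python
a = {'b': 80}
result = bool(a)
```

a = {'b': 80}; result = True

True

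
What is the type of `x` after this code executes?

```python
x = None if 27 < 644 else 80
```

27 < 644 is True, so the if branch is taken

NoneType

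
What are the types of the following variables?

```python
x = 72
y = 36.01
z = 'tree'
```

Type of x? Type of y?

x is assigned a bare integer (no decimal point), so it is an int; y is assigned a number with a decimal point, so it is a float

int, float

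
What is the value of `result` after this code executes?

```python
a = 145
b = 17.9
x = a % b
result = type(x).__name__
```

a is int; b is float; x is float; result = 'float'

'float'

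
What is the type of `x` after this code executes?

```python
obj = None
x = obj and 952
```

'and' returns first falsy value (None)

NoneType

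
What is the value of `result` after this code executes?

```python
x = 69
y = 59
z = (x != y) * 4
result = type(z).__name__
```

x is int; y is int; z is int; result = 'int'

'int'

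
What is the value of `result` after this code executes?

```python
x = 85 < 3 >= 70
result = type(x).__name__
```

x is bool; result = 'bool'

'bool'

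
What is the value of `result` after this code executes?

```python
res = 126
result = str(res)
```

res = 126; result = '126'

'126'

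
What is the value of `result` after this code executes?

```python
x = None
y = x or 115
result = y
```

x = None; y = 115; result = 115

115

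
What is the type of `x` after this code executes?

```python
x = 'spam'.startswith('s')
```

str.startswith() returns bool

bool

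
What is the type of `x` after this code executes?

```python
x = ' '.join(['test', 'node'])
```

str.join() returns str

str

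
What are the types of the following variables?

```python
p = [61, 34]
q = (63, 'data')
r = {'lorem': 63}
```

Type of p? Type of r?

p is assigned a list literal (square brackets); r is assigned a dict literal ({key: value})

list, dict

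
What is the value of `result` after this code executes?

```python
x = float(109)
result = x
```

x = 109.0; result = 109.0

109.0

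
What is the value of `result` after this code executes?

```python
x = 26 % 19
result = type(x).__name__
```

x is int; result = 'int'

'int'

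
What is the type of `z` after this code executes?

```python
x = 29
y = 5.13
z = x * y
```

int * float = float

float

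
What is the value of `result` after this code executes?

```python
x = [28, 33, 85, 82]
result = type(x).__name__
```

x is list; result = 'list'

'list'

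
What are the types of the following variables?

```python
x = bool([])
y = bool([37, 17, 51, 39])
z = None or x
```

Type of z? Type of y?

None or bool returns the bool; bool() returns bool

bool, bool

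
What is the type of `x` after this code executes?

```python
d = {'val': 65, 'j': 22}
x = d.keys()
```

.keys() returns dict_keys view

dict_keys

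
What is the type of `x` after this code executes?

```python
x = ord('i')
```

ord() returns int (code point)

int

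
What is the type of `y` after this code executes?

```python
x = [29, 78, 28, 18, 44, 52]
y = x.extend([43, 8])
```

list.extend() returns None

NoneType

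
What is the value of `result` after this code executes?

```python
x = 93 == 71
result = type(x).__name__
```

x is bool; result = 'bool'

'bool'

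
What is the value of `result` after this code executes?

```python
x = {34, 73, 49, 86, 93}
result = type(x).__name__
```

x is set; result = 'set'

'set'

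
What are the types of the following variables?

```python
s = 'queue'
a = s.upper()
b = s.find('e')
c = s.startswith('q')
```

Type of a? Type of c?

upper() returns str; startswith() returns bool

str, bool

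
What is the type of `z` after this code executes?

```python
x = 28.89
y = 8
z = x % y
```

float % int = float

float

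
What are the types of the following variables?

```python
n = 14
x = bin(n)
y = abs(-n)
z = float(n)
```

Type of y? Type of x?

abs() of int returns int; bin() returns str

int, str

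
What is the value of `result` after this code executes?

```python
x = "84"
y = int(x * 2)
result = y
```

x = '84'; y = 8484; result = 8484

8484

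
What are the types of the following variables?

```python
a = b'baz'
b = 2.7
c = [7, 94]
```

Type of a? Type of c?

a is assigned a bytes literal (b'...' prefix); c is assigned a list literal (square brackets)

bytes, list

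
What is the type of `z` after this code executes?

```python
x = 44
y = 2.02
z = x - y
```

int - float = float

float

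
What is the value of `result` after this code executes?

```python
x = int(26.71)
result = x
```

x = 26; result = 26

26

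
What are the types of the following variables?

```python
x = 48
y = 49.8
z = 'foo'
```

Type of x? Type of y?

x is assigned a bare integer (no decimal point), so it is an int; y is assigned a number with a decimal point, so it is a float

int, float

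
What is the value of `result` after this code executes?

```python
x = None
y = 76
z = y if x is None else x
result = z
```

x = None; y = 76; z = 76; result = 76

76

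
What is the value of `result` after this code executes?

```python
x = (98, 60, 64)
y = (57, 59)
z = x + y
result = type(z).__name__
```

x is tuple; y is tuple; z is tuple; result = 'tuple'

'tuple'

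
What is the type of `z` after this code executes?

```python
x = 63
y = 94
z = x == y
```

Equality comparison returns bool

bool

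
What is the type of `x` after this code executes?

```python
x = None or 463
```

'or' with None returns the other truthy value

int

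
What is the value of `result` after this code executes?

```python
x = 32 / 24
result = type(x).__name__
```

x is float; result = 'float'

'float'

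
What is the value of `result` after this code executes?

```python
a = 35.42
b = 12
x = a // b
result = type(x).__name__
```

a is float; b is int; x is float; result = 'float'

'float'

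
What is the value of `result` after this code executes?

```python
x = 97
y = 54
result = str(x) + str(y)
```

x = 97; y = 54; result = '9754'

'9754'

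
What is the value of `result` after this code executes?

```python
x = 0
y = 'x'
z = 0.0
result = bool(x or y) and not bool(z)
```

x = 0; y = 'x'; z = 0.0; result = True

True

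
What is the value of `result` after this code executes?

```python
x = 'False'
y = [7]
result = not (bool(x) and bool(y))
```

x = 'False'; y = [7]; result = False

False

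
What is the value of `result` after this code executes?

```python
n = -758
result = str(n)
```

n = -758; result = '-758'

'-758'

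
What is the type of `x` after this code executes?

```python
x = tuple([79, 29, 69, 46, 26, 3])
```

tuple() constructor returns tuple

tuple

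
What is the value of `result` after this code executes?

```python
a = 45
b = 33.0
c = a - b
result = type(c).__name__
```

a is int; b is float; c is float; result = 'float'

'float'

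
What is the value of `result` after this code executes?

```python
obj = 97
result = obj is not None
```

obj = 97; result = True

True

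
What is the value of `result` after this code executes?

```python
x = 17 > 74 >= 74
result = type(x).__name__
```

x is bool; result = 'bool'

'bool'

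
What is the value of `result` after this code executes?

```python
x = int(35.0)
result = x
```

x = 35; result = 35

35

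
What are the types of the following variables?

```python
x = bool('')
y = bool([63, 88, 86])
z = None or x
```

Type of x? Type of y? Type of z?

bool() returns bool; bool() returns bool; None or bool returns the bool

bool, bool, bool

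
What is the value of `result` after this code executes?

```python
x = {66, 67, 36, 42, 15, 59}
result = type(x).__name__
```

x is set; result = 'set'

'set'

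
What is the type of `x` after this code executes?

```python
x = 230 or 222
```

'or' returns first truthy value (int)

int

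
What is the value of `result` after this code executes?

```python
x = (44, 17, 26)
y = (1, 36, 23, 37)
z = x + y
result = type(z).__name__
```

x is tuple; y is tuple; z is tuple; result = 'tuple'

'tuple'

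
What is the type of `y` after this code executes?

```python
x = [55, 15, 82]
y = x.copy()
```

list.copy() returns list

list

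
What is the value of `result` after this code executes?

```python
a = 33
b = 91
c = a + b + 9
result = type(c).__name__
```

a is int; b is int; c is int; result = 'int'

'int'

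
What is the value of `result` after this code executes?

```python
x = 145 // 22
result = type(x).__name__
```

x is int; result = 'int'

'int'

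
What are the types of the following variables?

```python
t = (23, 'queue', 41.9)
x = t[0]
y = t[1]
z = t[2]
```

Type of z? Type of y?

tuple[2] is float; tuple[1] is str

float, str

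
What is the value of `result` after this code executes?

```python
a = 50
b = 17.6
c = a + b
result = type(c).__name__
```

a is int; b is float; c is float; result = 'float'

'float'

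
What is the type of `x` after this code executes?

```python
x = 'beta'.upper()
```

str.upper() returns str

str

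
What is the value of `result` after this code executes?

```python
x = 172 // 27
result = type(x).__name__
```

x is int; result = 'int'

'int'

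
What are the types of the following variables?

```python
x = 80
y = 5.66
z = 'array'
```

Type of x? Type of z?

x is assigned a bare integer (no decimal point), so it is an int; z is assigned a quoted string literal, so it is a str

int, str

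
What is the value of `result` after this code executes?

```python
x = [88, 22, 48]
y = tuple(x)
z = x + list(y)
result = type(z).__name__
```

x is list; y is tuple; z is list; result = 'list'

'list'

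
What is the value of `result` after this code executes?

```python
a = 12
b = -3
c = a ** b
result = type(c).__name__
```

a is int; b is int; c is float; result = 'float'

'float'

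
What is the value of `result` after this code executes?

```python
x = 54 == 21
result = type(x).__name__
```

x is bool; result = 'bool'

'bool'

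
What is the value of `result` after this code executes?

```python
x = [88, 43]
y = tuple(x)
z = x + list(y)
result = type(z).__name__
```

x is list; y is tuple; z is list; result = 'list'

'list'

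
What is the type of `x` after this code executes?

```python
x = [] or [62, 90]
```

'or' returns first truthy value (list)

list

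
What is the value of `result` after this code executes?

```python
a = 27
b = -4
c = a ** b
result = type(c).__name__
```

a is int; b is int; c is float; result = 'float'

'float'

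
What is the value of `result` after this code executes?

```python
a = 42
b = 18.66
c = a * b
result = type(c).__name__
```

a is int; b is float; c is float; result = 'float'

'float'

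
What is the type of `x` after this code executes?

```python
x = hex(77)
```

hex() returns str representation

str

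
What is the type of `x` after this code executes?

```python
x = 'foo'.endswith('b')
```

str.endswith() returns bool

bool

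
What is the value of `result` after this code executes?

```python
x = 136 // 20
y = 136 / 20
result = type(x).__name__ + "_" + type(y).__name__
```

x is int; y is float; result = 'int_float'

'int_float'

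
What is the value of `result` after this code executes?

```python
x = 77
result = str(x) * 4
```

x = 77; result = '77777777'

'77777777'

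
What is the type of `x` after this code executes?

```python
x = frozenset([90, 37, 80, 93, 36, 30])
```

frozenset() returns frozenset

frozenset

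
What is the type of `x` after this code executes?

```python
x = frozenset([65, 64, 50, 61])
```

frozenset() returns frozenset

frozenset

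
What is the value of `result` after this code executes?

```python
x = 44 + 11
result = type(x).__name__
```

x is int; result = 'int'

'int'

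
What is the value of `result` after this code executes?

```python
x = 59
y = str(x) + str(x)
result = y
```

x = 59; y = '5959'; result = '5959'

'5959'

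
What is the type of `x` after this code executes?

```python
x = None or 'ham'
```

'or' with None returns the other truthy value (str)

str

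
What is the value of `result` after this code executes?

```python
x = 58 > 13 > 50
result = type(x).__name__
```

x is bool; result = 'bool'

'bool'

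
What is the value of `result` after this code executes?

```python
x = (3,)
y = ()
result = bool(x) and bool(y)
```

x = (3,); y = (); result = False

False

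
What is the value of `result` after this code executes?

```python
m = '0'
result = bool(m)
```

m = '0'; result = True

True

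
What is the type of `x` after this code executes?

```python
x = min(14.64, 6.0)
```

min() of floats returns float

float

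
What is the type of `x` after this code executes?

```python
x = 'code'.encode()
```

str.encode() returns bytes

bytes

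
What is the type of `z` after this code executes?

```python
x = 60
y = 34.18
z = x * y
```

int * float = float

float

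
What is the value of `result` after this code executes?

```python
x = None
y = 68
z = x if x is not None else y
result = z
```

x = None; y = 68; z = 68; result = 68

68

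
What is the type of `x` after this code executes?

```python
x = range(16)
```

range() returns a range object

range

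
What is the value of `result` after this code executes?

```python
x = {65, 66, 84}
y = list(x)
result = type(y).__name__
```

x is set; y is list; result = 'list'

'list'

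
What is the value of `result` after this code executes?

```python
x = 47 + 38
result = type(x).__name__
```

x is int; result = 'int'

'int'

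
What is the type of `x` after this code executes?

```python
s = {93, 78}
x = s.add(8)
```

set.add() returns None (mutates in place)

NoneType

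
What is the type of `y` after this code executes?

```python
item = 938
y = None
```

None has type NoneType

NoneType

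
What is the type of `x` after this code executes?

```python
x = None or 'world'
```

'or' with None returns the other truthy value (str)

str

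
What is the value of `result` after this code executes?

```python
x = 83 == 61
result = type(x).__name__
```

x is bool; result = 'bool'

'bool'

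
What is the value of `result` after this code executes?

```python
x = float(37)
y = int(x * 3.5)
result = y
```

x = 37.0; y = 129; result = 129

129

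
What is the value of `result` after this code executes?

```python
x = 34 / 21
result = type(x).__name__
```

x is float; result = 'float'

'float'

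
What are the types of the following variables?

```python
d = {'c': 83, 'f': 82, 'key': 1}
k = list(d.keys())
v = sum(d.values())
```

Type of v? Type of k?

sum of ints is int; list() converts to list

int, list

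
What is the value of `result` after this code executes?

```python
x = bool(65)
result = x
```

x = True; result = True

True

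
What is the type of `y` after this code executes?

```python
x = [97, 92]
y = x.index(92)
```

list.index() returns int

int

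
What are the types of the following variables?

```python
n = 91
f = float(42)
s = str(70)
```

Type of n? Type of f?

n is assigned a bare integer (no decimal point), so it is an int; f is assigned the result of calling float(), which returns a float

int, float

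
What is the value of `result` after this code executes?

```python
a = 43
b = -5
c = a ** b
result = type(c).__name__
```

a is int; b is int; c is float; result = 'float'

'float'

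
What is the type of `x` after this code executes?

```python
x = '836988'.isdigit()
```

str.isdigit() returns bool

bool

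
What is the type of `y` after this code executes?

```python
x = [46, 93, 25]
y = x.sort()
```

list.sort() returns None (mutates in place)

NoneType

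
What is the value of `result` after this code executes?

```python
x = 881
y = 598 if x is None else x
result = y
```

x = 881; y = 881; result = 881

881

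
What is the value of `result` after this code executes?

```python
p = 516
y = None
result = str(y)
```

p = 516; y = None; result = 'None'

'None'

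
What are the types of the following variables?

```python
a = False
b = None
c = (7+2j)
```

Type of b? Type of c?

b is assigned None, whose type is NoneType; c is assigned (7+2j), an int plus an imaginary literal (j suffix), which evaluates to complex

NoneType, complex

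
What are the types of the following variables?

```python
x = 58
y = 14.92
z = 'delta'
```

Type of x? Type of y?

x is assigned a bare integer (no decimal point), so it is an int; y is assigned a number with a decimal point, so it is a float

int, float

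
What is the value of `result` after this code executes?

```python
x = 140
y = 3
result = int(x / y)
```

x = 140; y = 3; result = 46

46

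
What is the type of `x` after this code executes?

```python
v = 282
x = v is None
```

'is' comparison returns bool

bool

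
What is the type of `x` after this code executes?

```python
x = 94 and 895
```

'and' with truthy values returns last operand (int)

int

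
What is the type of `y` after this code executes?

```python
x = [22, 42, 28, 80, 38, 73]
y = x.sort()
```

list.sort() returns None (mutates in place)

NoneType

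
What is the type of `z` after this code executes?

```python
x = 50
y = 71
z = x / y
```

int / int = float

float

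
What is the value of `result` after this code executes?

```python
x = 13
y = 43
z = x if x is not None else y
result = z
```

x = 13; y = 43; z = 13; result = 13

13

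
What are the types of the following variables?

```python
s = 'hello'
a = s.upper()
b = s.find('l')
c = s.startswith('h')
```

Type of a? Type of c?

upper() returns str; startswith() returns bool

str, bool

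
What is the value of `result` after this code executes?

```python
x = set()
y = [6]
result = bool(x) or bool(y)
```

x = set(); y = [6]; result = True

True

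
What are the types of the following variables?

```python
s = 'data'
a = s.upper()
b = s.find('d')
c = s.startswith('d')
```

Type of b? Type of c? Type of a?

find() returns int; startswith() returns bool; upper() returns str

int, bool, str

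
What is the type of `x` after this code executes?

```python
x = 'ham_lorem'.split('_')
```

str.split() returns list

list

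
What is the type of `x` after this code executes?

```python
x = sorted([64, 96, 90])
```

sorted() always returns list

list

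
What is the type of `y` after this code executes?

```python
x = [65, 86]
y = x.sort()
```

list.sort() returns None (mutates in place)

NoneType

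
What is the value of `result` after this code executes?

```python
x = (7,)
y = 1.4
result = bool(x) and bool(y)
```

x = (7,); y = 1.4; result = True

True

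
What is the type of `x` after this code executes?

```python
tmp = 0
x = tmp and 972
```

'and' returns first falsy value (0 is int)

int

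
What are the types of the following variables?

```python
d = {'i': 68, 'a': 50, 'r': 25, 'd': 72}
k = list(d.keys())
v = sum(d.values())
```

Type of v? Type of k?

sum of ints is int; list() converts to list

int, list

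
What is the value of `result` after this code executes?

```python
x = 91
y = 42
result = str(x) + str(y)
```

x = 91; y = 42; result = '9142'

'9142'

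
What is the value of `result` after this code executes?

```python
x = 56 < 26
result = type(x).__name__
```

x is bool; result = 'bool'

'bool'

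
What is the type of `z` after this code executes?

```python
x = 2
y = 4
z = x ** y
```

positive int ** positive int = int

int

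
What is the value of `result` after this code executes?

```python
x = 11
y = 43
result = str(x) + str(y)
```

x = 11; y = 43; result = '1143'

'1143'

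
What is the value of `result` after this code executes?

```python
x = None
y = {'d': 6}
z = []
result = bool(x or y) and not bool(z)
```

x = None; y = {'d': 6}; z = []; result = True

True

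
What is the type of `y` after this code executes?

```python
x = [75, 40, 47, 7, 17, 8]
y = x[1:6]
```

Slicing a list returns a list

list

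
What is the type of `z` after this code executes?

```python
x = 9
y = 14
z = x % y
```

int % int = int

int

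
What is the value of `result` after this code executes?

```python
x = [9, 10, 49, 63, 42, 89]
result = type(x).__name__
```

x is list; result = 'list'

'list'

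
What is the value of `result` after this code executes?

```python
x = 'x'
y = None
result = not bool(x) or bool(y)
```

x = 'x'; y = None; result = False

False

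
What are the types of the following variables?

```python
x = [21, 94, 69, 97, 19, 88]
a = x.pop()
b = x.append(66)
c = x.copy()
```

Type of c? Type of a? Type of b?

copy() returns list; pop() returns element; append() returns None

list, int, NoneType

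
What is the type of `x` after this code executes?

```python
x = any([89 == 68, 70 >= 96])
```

any() returns bool

bool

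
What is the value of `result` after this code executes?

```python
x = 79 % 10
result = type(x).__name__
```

x is int; result = 'int'

'int'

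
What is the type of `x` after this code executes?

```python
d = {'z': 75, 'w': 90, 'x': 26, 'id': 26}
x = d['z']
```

Accessing dict[str, int] with str key returns int

int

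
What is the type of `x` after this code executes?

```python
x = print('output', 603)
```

print() returns None

NoneType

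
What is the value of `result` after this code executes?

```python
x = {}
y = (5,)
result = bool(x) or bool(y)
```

x = {}; y = (5,); result = True

True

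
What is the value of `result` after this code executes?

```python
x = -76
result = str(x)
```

x = -76; result = '-76'

'-76'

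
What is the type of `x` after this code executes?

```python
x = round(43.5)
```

round() with no decimal places returns int

int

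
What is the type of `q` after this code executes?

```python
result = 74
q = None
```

None has type NoneType

NoneType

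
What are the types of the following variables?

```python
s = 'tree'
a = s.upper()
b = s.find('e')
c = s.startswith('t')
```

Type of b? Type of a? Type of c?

find() returns int; upper() returns str; startswith() returns bool

int, str, bool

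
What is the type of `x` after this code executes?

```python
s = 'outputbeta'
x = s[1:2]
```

Slicing a str returns str

str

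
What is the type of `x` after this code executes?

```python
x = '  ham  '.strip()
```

str.strip() returns str

str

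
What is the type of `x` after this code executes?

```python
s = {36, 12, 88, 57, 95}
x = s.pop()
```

Popping from set[int] returns int

int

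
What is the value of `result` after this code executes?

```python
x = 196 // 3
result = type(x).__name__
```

x is int; result = 'int'

'int'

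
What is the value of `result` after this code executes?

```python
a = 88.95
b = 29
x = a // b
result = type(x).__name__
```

a is float; b is int; x is float; result = 'float'

'float'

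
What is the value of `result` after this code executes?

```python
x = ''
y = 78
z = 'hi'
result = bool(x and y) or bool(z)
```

x = ''; y = 78; z = 'hi'; result = True

True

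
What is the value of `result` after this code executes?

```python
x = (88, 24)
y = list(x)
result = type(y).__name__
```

x is tuple; y is list; result = 'list'

'list'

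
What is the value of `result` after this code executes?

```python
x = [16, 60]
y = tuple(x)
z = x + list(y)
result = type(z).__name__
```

x is list; y is tuple; z is list; result = 'list'

'list'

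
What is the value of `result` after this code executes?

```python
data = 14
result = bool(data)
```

data = 14; result = True

True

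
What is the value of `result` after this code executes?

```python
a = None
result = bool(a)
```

a = None; result = False

False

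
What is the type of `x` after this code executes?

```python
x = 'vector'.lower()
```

str.lower() returns str

str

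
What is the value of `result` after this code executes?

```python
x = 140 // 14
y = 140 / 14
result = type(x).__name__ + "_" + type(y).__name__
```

x is int; y is float; result = 'int_float'

'int_float'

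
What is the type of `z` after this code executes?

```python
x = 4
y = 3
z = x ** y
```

positive int ** positive int = int

int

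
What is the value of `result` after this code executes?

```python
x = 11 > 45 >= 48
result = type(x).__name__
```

x is bool; result = 'bool'

'bool'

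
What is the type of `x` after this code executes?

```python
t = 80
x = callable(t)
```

callable() returns bool

bool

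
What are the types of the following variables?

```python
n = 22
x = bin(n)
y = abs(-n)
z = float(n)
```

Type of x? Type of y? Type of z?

bin() returns str; abs() of int returns int; float() returns float

str, int, float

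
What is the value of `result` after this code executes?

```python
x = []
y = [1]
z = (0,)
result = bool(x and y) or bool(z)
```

x = []; y = [1]; z = (0,); result = True

True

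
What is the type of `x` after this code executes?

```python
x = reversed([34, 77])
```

reversed() on a list returns list_reverseiterator

list_reverseiterator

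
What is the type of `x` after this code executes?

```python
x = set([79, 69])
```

set() constructor returns set

set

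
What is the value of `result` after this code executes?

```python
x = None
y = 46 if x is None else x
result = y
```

x = None; y = 46; result = 46

46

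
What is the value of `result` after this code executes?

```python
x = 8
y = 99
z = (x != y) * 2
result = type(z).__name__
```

x is int; y is int; z is int; result = 'int'

'int'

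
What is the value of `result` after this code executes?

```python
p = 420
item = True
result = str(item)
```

p = 420; item = True; result = 'True'

'True'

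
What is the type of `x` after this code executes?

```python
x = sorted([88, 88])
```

sorted() always returns list

list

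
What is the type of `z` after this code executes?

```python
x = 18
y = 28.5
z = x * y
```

int * float = float

float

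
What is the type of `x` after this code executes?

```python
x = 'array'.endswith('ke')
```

str.endswith() returns bool

bool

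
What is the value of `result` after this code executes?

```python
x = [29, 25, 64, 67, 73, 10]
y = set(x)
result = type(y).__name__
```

x is list; y is set; result = 'set'

'set'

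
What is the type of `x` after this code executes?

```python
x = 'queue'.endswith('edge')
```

str.endswith() returns bool

bool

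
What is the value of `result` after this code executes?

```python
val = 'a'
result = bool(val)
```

val = 'a'; result = True

True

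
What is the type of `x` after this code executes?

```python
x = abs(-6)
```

abs() of int returns int

int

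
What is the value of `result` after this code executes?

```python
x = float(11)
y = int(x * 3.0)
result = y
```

x = 11.0; y = 33; result = 33

33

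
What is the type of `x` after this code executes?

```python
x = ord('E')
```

ord() returns int (code point)

int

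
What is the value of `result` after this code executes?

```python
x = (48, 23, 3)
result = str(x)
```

x = (48, 23, 3); result = '(48, 23, 3)'

'(48, 23, 3)'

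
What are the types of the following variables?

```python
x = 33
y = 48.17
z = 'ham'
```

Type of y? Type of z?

y is assigned a number with a decimal point, so it is a float; z is assigned a quoted string literal, so it is a str

float, str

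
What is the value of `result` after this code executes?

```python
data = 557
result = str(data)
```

data = 557; result = '557'

'557'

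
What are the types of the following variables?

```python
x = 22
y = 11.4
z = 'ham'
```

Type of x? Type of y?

x is assigned a bare integer (no decimal point), so it is an int; y is assigned a number with a decimal point, so it is a float

int, float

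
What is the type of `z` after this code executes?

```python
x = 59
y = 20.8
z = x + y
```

int + float = float

float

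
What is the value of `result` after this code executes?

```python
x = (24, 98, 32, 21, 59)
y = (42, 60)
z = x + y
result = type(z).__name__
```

x is tuple; y is tuple; z is tuple; result = 'tuple'

'tuple'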